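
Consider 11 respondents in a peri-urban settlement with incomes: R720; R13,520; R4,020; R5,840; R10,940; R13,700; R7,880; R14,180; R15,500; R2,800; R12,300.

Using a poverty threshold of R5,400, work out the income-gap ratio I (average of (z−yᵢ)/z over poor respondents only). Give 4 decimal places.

0.5346

Poor units: R720, R2,800, R4,020 (q = 3 of N = 11).
Shortfall ratios (z−y)/z: 0.8667, 0.4815, 0.2556; sum = 1.603704.
The income-gap ratio divides by q (the poor only): 1.603704 / 3 = 0.5346.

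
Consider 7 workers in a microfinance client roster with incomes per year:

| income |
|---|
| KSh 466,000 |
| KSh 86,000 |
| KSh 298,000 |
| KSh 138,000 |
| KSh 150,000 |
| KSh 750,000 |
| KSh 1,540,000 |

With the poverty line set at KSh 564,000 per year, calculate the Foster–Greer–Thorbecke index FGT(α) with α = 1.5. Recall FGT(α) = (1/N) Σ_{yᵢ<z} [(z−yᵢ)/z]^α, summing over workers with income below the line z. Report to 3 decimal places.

0.352

Below z: KSh 86,000, KSh 138,000, KSh 150,000, KSh 298,000, KSh 466,000 (q = 5 of N = 7).
Relative gaps: (564000−86000)/564000 = 0.8475; (564000−138000)/564000 = 0.7553; (564000−150000)/564000 = 0.7340; (564000−298000)/564000 = 0.4716; (564000−466000)/564000 = 0.1738.
Raised to α = 1.5: 0.78023; 0.65644; 0.62890; 0.32389; 0.07243.
Sum = 2.461897; FGT(1.5) = 2.461897 / 7 = 0.352.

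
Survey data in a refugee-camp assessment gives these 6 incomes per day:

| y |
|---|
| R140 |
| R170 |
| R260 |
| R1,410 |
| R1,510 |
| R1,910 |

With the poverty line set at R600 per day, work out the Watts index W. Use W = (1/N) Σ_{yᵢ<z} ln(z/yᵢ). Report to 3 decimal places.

Poor units: R140, R170, R260 (q = 3 of N = 6).
ln(z/y) terms: ln(600/140) = 1.4553; ln(600/170) = 1.2611; ln(600/260) = 0.8362.
W = 3.552666 / 6 = 0.592.

0.592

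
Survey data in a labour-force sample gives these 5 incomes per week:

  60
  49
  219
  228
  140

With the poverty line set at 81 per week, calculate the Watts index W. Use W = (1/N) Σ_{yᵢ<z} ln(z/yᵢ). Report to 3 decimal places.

Below the line: 49, 60 (q = 2 of N = 5).
ln(z/y) terms: ln(81/49) = 0.5026; ln(81/60) = 0.3001.
W = 0.802733 / 5 = 0.161.

0.161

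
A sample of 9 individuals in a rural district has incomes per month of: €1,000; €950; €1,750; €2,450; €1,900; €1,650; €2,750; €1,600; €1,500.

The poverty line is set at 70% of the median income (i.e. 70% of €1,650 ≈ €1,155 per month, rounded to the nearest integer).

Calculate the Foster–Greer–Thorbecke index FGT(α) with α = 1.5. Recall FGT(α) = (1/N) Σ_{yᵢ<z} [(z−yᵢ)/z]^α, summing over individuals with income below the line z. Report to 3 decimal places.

0.014

Below z: €950, €1,000 (q = 2 of N = 9).
Shortfall ratios: (1155−950)/1155 = 0.1775; (1155−1000)/1155 = 0.1342.
Raised to α = 1.5: 0.07478; 0.04916.
Sum = 0.123937; FGT(1.5) = 0.123937 / 9 = 0.014.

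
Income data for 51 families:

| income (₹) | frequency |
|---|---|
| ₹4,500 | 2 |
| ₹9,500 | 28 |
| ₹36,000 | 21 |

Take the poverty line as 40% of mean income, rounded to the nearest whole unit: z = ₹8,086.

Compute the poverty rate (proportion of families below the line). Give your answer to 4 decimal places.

2 of the 51 families have income below ₹8,086.
H = 2/51 = 0.0392.

0.0392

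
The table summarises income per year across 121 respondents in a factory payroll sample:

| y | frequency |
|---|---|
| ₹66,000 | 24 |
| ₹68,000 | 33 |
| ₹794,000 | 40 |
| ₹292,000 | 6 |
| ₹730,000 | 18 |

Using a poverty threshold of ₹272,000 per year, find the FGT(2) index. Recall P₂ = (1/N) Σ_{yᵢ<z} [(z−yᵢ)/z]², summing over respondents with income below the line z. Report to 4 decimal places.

0.2672

Below the line: 24×₹66,000, 33×₹68,000 (q = 57 of N = 121).
Gap ratios (z−y)/z: (272000−66000)/272000 = 0.7574 (×24); (272000−68000)/272000 = 0.7500 (×33).
Squared: 0.5736 (×24); 0.5625 (×33).
Sum = 32.328503; P₂ = 32.328503 / 121 = 0.2672.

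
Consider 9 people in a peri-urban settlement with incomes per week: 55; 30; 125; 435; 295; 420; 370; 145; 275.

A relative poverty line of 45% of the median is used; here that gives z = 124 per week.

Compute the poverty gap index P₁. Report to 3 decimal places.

Poor units: 30, 55 (q = 2 of N = 9).
Shortfall ratios: (124−30)/124 = 0.7581; (124−55)/124 = 0.5565.
Sum of shortfalls = 1.314516; P₁ averages over all N: 1.314516 / 9 = 0.146.

0.146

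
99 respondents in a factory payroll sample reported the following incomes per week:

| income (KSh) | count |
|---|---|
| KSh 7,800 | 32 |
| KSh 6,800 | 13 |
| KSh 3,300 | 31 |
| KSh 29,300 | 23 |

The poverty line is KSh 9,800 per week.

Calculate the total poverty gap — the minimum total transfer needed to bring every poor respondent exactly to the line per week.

KSh 304,500

Poor units: 31×KSh 3,300, 13×KSh 6,800, 32×KSh 7,800 (q = 76 of N = 99).
Individual gaps: 31×(9800−3300) = 201500; 13×(9800−6800) = 39000; 32×(9800−7800) = 64000.
Aggregate gap = KSh 304,500.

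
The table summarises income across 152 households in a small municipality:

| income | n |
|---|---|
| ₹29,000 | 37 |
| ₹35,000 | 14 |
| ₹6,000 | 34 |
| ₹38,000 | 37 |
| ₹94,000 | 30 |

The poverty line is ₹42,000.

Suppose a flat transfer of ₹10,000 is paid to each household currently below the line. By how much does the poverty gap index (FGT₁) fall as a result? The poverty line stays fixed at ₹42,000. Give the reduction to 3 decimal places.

Before: below the line — 34×₹6,000, 37×₹29,000, 14×₹35,000, 37×₹38,000; poverty gap index (FGT₁) = 0.30561.
After the ₹10,000 transfer: below the line — 34×₹16,000, 37×₹39,000; poverty gap index (FGT₁) = 0.15586.
Reduction = 0.30561 − 0.15586 = 0.150.

0.150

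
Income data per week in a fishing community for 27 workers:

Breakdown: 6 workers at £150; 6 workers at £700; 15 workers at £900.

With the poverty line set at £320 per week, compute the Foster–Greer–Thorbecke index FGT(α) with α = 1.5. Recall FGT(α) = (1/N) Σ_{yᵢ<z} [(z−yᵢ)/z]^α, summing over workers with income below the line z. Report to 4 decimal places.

0.0860

Below z: 6×£150 (q = 6 of N = 27).
Gap ratios (z−y)/z: (320−150)/320 = 0.5312 (×6).
Raised to α = 1.5: 0.38721 (×6).
Sum = 2.323270; FGT(1.5) = 2.323270 / 27 = 0.0860.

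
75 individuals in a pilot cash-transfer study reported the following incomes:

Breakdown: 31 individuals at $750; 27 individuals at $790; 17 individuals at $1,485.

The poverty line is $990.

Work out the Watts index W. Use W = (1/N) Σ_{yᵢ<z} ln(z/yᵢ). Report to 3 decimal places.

0.196

Below the line: 31×$750, 27×$790 (q = 58 of N = 75).
Log gaps: ln(990/750) = 0.2776 (×31); ln(990/790) = 0.2257 (×27).
W = 14.699728 / 75 = 0.196.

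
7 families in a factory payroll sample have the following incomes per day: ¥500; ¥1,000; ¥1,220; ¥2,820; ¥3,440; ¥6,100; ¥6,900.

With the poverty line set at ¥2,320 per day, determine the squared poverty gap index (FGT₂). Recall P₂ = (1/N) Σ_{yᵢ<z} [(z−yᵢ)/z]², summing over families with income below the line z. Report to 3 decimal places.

Poor units: ¥500, ¥1,000, ¥1,220 (q = 3 of N = 7).
Normalized shortfalls: (2320−500)/2320 = 0.7845; (2320−1000)/2320 = 0.5690; (2320−1220)/2320 = 0.4741.
Squared: 0.6154; 0.3237; 0.2248.
Sum = 1.163942; P₂ = 1.163942 / 7 = 0.166.

0.166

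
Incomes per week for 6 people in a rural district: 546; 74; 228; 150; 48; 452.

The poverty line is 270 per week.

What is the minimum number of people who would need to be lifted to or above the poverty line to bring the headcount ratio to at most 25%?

3

4 of the 6 people are poor, so H = 4/6 = 0.667.
A headcount ratio of at most 25% allows at most ⌊0.25 × 6⌋ = 1 poor people.
So at least 4 − 1 = 3 must be lifted.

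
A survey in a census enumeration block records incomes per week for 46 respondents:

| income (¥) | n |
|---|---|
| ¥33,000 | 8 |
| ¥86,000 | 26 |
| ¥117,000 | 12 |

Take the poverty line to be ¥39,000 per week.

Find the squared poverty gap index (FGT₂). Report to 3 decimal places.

Below z: 8×¥33,000 (q = 8 of N = 46).
Normalized shortfalls: (39000−33000)/39000 = 0.1538 (×8).
Squared: 0.0237 (×8).
Sum = 0.189349; P₂ = 0.189349 / 46 = 0.004.

0.004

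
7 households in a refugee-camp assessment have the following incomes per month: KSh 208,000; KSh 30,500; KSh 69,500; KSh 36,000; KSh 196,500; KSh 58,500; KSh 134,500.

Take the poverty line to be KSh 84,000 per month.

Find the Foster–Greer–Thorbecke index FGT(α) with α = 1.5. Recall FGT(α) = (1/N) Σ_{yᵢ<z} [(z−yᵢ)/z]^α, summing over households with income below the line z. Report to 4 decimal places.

0.1685

Incomes under z: KSh 30,500, KSh 36,000, KSh 58,500, KSh 69,500 (q = 4 of N = 7).
Relative gaps: (84000−30500)/84000 = 0.6369; (84000−36000)/84000 = 0.5714; (84000−58500)/84000 = 0.3036; (84000−69500)/84000 = 0.1726.
Raised to α = 1.5: 0.50829; 0.43196; 0.16726; 0.07172.
Sum = 1.179228; FGT(1.5) = 1.179228 / 7 = 0.1685.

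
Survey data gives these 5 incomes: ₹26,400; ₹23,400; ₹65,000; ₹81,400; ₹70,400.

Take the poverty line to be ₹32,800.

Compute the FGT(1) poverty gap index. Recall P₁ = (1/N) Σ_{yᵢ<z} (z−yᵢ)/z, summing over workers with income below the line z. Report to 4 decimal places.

Poor units: ₹23,400, ₹26,400 (q = 2 of N = 5).
Shortfall ratios: (32800−23400)/32800 = 0.2866; (32800−26400)/32800 = 0.1951.
Sum of shortfalls = 0.481707; P₁ averages over all N: 0.481707 / 5 = 0.0963.

0.0963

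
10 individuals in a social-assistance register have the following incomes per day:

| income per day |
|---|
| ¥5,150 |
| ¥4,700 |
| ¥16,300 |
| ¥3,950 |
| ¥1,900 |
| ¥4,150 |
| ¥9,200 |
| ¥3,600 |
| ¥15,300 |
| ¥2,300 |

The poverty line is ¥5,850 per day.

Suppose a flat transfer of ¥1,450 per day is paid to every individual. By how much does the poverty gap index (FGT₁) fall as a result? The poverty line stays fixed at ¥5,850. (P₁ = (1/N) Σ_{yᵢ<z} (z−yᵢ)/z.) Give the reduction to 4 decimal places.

Before: below the line — ¥1,900, ¥2,300, ¥3,600, ¥3,950, ¥4,150, ¥4,700, ¥5,150; poverty gap index (FGT₁) = 0.259829.
After the ¥1,450 transfer: below the line — ¥3,350, ¥3,750, ¥5,050, ¥5,400, ¥5,600; poverty gap index (FGT₁) = 0.104274.
Reduction = 0.259829 − 0.104274 = 0.1556.

0.1556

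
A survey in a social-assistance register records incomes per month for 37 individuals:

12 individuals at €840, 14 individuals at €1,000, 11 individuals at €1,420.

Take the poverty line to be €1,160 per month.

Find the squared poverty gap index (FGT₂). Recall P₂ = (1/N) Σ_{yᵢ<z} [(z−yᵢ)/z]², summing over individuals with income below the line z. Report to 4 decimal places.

0.0319

Below z: 12×€840, 14×€1,000 (q = 26 of N = 37).
Normalized shortfalls: (1160−840)/1160 = 0.2759 (×12); (1160−1000)/1160 = 0.1379 (×14).
Squared: 0.0761 (×12); 0.0190 (×14).
Sum = 1.179548; P₂ = 1.179548 / 37 = 0.0319.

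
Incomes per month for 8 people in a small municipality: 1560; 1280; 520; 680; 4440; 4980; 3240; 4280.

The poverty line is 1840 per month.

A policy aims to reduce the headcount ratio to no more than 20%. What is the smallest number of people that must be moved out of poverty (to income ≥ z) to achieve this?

Currently q = 4 of N = 8 are below the line (H = 0.500).
A headcount ratio of at most 20% allows at most ⌊0.20 × 8⌋ = 1 poor people.
So at least 4 − 1 = 3 must be lifted.

3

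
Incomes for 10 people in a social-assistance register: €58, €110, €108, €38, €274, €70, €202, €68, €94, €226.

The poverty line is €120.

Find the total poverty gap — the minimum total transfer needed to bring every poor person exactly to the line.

€294

Incomes under z: €38, €58, €68, €70, €94, €108, €110 (q = 7 of N = 10).
Individual gaps: 120−38 = 82; 120−58 = 62; 120−68 = 52; 120−70 = 50; 120−94 = 26; 120−108 = 12; 120−110 = 10.
Aggregate gap = €294.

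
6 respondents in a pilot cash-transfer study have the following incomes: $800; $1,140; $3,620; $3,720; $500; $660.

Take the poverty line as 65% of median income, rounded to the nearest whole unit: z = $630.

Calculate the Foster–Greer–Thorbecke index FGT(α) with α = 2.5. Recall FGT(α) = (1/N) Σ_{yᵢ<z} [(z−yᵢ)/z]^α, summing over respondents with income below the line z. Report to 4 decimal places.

0.0032

Incomes under z: $500 (q = 1 of N = 6).
Normalized shortfalls: (630−500)/630 = 0.2063.
Raised to α = 2.5: 0.01934.
Sum = 0.019342; FGT(2.5) = 0.019342 / 6 = 0.0032.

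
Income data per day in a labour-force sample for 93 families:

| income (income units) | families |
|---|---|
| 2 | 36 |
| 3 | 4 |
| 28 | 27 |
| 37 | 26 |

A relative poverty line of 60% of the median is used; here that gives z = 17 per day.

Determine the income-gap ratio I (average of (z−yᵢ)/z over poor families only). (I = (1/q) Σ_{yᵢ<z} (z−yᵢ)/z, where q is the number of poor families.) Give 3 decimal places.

Below z: 36×2, 4×3 (q = 40 of N = 93).
Shortfall ratios (z−y)/z: 0.8824 (×36), 0.8235 (×4); sum = 35.058824.
The income-gap ratio divides by q (the poor only): 35.058824 / 40 = 0.876.

0.876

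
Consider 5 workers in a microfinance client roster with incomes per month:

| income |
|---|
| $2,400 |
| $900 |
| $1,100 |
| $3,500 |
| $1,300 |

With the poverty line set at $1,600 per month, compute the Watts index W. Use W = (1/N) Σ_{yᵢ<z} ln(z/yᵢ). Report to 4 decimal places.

0.2315

Below the line: $900, $1,100, $1,300 (q = 3 of N = 5).
ln(z/y) terms: ln(1600/900) = 0.5754; ln(1600/1100) = 0.3747; ln(1600/1300) = 0.2076.
W = 1.157697 / 5 = 0.2315.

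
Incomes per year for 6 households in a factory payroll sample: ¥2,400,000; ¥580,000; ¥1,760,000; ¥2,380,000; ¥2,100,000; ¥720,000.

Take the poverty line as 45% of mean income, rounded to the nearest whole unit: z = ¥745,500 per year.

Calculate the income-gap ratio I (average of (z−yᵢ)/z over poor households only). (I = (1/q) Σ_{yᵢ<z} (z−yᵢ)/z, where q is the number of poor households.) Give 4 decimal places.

Below the line: ¥580,000, ¥720,000 (q = 2 of N = 6).
Shortfall ratios (z−y)/z: 0.2220, 0.0342; sum = 0.256204.
The income-gap ratio divides by q (the poor only): 0.256204 / 2 = 0.1281.

0.1281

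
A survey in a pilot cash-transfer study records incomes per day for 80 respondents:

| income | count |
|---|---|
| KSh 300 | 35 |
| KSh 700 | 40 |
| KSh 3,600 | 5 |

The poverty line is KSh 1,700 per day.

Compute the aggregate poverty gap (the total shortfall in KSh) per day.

Below z: 35×KSh 300, 40×KSh 700 (q = 75 of N = 80).
Individual gaps: 35×(1700−300) = 49000; 40×(1700−700) = 40000.
Aggregate gap = KSh 89,000.

KSh 89,000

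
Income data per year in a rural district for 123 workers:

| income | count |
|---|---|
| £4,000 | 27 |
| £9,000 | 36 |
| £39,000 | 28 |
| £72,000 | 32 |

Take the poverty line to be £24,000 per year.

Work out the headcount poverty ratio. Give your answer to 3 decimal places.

0.512

63 of the 123 workers have income below £24,000.
H = 63/123 = 0.512.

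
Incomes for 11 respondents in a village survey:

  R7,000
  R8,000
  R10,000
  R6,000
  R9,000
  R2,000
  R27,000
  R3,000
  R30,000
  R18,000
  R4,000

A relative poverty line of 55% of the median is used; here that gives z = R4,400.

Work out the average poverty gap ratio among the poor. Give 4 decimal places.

Below z: R2,000, R3,000, R4,000 (q = 3 of N = 11).
Relative gaps: 0.5455, 0.3182, 0.0909; sum = 0.954545.
I averages over the q = 3 poor units only: 0.954545 / 3 = 0.3182.

0.3182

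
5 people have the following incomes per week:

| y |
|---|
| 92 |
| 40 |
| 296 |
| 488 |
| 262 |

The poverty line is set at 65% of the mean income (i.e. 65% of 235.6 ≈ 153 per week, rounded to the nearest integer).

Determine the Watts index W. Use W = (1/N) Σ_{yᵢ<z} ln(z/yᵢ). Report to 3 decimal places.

Poor units: 40, 92 (q = 2 of N = 5).
Log shortfalls: ln(153/40) = 1.3416; ln(153/92) = 0.5086.
W = 1.850208 / 5 = 0.370.

0.370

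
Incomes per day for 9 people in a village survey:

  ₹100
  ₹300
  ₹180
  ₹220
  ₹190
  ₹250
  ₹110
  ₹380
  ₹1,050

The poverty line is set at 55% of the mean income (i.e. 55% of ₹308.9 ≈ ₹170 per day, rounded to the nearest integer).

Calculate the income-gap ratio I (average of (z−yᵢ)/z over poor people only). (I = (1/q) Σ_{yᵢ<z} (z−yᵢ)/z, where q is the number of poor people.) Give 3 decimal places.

Below the line: ₹100, ₹110 (q = 2 of N = 9).
Shortfall ratios (z−y)/z: 0.4118, 0.3529; sum = 0.764706.
The income-gap ratio divides by q (the poor only): 0.764706 / 2 = 0.382.

0.382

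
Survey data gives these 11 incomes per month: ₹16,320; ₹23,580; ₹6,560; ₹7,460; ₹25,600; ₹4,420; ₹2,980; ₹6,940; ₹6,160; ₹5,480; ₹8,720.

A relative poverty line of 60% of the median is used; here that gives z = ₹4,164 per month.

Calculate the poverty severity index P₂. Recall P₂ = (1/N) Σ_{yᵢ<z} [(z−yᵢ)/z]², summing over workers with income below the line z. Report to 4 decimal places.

Poor units: ₹2,980 (q = 1 of N = 11).
Gap ratios (z−y)/z: (4164−2980)/4164 = 0.2843.
Squared: 0.0809.
Sum = 0.080850; P₂ = 0.080850 / 11 = 0.0074.

0.0074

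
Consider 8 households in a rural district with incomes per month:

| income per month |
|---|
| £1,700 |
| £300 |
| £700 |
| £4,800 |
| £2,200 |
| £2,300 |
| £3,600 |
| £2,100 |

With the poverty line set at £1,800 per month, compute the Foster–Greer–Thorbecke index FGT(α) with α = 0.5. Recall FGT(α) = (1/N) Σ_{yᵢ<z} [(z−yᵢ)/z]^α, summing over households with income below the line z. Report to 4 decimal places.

Incomes under z: £300, £700, £1,700 (q = 3 of N = 8).
Gap ratios (z−y)/z: (1800−300)/1800 = 0.8333; (1800−700)/1800 = 0.6111; (1800−1700)/1800 = 0.0556.
Raised to α = 0.5: 0.91287; 0.78174; 0.23570.
Sum = 1.930309; FGT(0.5) = 1.930309 / 8 = 0.2413.

0.2413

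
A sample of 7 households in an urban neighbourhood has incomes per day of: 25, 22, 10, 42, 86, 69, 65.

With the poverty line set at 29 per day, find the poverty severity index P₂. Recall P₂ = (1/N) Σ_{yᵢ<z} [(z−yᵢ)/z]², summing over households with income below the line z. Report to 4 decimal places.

Below z: 10, 22, 25 (q = 3 of N = 7).
Relative gaps: (29−10)/29 = 0.6552; (29−22)/29 = 0.2414; (29−25)/29 = 0.1379.
Squared: 0.4293; 0.0583; 0.0190.
Sum = 0.506540; P₂ = 0.506540 / 7 = 0.0724.

0.0724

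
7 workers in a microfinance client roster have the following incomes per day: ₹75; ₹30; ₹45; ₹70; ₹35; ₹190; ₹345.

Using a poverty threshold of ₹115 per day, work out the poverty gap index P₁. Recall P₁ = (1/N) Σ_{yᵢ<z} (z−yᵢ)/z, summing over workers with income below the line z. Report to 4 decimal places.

Poor units: ₹30, ₹35, ₹45, ₹70, ₹75 (q = 5 of N = 7).
Shortfall ratios: (115−30)/115 = 0.7391; (115−35)/115 = 0.6957; (115−45)/115 = 0.6087; (115−70)/115 = 0.3913; (115−75)/115 = 0.3478.
Sum of shortfalls = 2.782609; P₁ averages over all N: 2.782609 / 7 = 0.3975.

0.3975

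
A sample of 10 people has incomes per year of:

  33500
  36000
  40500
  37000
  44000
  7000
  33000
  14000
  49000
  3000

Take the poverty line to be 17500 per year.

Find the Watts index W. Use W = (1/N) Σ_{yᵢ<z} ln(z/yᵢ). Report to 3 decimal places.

0.290

Below z: 3000, 7000, 14000 (q = 3 of N = 10).
ln(z/y) terms: ln(17500/3000) = 1.7636; ln(17500/7000) = 0.9163; ln(17500/14000) = 0.2231.
W = 2.903023 / 10 = 0.290.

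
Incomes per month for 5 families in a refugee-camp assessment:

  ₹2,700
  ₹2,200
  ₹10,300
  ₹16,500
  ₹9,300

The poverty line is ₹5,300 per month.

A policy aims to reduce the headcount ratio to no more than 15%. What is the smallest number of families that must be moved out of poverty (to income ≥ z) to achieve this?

Currently q = 2 of N = 5 are below the line (H = 0.400).
A headcount ratio of at most 15% allows at most ⌊0.15 × 5⌋ = 0 poor families.
So at least 2 − 0 = 2 must be lifted.

2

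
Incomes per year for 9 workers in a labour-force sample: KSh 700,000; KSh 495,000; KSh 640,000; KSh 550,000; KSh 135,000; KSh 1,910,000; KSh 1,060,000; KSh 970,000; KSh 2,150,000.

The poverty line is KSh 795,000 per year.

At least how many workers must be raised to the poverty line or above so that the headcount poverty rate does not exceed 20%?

5 of the 9 workers are poor, so H = 5/9 = 0.556.
A headcount ratio of at most 20% allows at most ⌊0.20 × 9⌋ = 1 poor workers.
So at least 5 − 1 = 4 must be lifted.

4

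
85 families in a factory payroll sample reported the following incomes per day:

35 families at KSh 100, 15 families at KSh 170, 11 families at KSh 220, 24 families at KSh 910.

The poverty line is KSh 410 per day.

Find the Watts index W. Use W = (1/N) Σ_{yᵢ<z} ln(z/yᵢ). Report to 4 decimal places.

Incomes under z: 35×KSh 100, 15×KSh 170, 11×KSh 220 (q = 61 of N = 85).
ln(z/y) terms: ln(410/100) = 1.4110 (×35); ln(410/170) = 0.8804 (×15); ln(410/220) = 0.6225 (×11).
W = 69.437751 / 85 = 0.8169.

0.8169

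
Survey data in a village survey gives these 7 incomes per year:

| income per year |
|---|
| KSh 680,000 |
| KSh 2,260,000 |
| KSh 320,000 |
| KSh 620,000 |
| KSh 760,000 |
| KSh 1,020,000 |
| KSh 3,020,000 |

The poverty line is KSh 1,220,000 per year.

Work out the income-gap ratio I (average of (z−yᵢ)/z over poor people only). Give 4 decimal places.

Incomes under z: KSh 320,000, KSh 620,000, KSh 680,000, KSh 760,000, KSh 1,020,000 (q = 5 of N = 7).
Shortfall ratios (z−y)/z: 0.7377, 0.4918, 0.4426, 0.3770, 0.1639; sum = 2.213115.
The income-gap ratio divides by q (the poor only): 2.213115 / 5 = 0.4426.

0.4426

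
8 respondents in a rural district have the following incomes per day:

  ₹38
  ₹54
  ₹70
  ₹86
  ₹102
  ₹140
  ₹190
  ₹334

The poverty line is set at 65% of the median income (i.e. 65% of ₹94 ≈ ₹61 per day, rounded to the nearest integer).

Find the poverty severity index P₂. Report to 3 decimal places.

0.019

Below the line: ₹38, ₹54 (q = 2 of N = 8).
Normalized shortfalls: (61−38)/61 = 0.3770; (61−54)/61 = 0.1148.
Squared: 0.1422; 0.0132.
Sum = 0.155335; P₂ = 0.155335 / 8 = 0.019.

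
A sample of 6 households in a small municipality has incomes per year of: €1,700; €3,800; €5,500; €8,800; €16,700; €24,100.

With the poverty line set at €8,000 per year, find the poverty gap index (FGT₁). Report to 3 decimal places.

0.271

Poor units: €1,700, €3,800, €5,500 (q = 3 of N = 6).
Gap ratios (z−y)/z: (8000−1700)/8000 = 0.7875; (8000−3800)/8000 = 0.5250; (8000−5500)/8000 = 0.3125.
Sum of shortfalls = 1.625000; P₁ averages over all N: 1.625000 / 6 = 0.271.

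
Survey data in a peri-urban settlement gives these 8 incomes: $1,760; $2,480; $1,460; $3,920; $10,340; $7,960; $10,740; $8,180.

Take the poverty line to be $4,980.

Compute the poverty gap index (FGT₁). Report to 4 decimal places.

0.2585

Incomes under z: $1,460, $1,760, $2,480, $3,920 (q = 4 of N = 8).
Gap ratios (z−y)/z: (4980−1460)/4980 = 0.7068; (4980−1760)/4980 = 0.6466; (4980−2480)/4980 = 0.5020; (4980−3920)/4980 = 0.2129.
Σ = 2.068273. Dividing by the full population N = 8 gives P₁ = 0.2585.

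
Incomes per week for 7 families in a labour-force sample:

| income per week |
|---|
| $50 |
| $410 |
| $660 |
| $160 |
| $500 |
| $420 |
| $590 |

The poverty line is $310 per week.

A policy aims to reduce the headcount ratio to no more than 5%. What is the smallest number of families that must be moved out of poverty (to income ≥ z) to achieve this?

2

2 of the 7 families are poor, so H = 2/7 = 0.286.
A headcount ratio of at most 5% allows at most ⌊0.05 × 7⌋ = 0 poor families.
So at least 2 − 0 = 2 must be lifted.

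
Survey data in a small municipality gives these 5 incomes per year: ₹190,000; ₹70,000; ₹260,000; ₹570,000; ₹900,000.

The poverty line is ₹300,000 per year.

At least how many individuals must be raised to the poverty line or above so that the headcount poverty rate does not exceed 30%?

3 of the 5 individuals are poor, so H = 3/5 = 0.600.
A headcount ratio of at most 30% allows at most ⌊0.30 × 5⌋ = 1 poor individuals.
So at least 3 − 1 = 2 must be lifted.

2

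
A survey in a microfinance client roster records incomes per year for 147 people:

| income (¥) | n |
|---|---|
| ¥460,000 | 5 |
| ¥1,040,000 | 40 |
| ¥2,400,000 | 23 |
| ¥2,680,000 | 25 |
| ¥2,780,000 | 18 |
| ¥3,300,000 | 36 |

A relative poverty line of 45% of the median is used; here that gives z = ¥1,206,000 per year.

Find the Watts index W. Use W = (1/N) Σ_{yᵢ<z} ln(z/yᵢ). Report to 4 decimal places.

0.0731

Incomes under z: 5×¥460,000, 40×¥1,040,000 (q = 45 of N = 147).
Log gaps: ln(1206000/460000) = 0.9638 (×5); ln(1206000/1040000) = 0.1481 (×40).
W = 10.742725 / 147 = 0.0731.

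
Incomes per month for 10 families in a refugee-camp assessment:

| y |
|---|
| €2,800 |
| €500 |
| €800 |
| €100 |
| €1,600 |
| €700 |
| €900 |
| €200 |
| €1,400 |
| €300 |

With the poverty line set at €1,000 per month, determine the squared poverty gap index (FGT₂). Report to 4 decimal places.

Poor units: €100, €200, €300, €500, €700, €800, €900 (q = 7 of N = 10).
Gap ratios (z−y)/z: (1000−100)/1000 = 0.9000; (1000−200)/1000 = 0.8000; (1000−300)/1000 = 0.7000; (1000−500)/1000 = 0.5000; (1000−700)/1000 = 0.3000; (1000−800)/1000 = 0.2000; (1000−900)/1000 = 0.1000.
Squared: 0.8100; 0.6400; 0.4900; 0.2500; 0.0900; 0.0400; 0.0100.
Sum = 2.330000; P₂ = 2.330000 / 10 = 0.2330.

0.2330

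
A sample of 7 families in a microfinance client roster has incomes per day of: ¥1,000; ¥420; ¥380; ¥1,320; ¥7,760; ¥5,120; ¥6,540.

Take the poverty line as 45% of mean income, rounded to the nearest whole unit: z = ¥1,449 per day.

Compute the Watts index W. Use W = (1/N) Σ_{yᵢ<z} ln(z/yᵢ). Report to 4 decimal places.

Poor units: ¥380, ¥420, ¥1,000, ¥1,320 (q = 4 of N = 7).
Log shortfalls: ln(1449/380) = 1.3385; ln(1449/420) = 1.2384; ln(1449/1000) = 0.3709; ln(1449/1320) = 0.0932.
W = 3.040948 / 7 = 0.4344.

0.4344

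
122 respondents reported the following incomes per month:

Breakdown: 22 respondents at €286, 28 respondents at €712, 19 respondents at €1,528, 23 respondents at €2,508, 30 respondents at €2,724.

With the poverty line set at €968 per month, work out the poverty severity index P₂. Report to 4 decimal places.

Below z: 22×€286, 28×€712 (q = 50 of N = 122).
Shortfall ratios: (968−286)/968 = 0.7045 (×22); (968−712)/968 = 0.2645 (×28).
Squared: 0.4964 (×22); 0.0699 (×28).
Sum = 12.878791; P₂ = 12.878791 / 122 = 0.1056.

0.1056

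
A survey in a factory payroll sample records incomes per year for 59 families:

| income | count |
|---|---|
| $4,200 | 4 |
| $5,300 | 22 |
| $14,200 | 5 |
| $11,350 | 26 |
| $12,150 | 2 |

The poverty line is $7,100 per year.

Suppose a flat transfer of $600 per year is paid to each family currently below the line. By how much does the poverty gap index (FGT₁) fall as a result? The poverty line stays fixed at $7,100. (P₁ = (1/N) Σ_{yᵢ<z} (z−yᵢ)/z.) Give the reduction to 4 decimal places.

0.0372

Before: below the line — 4×$4,200, 22×$5,300; poverty gap index (FGT₁) = 0.122225.
After the $600 transfer: below the line — 4×$4,800, 22×$5,900; poverty gap index (FGT₁) = 0.084984.
Reduction = 0.122225 − 0.084984 = 0.0372.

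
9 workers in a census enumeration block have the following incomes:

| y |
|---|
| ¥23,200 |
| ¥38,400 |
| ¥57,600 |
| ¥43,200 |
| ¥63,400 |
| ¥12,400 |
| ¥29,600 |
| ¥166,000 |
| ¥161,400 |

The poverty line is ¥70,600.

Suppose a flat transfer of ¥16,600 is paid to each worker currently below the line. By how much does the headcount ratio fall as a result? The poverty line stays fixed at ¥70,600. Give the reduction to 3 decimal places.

Before: below the line — ¥12,400, ¥23,200, ¥29,600, ¥38,400, ¥43,200, ¥57,600, ¥63,400; headcount ratio = 0.77778.
After the ¥16,600 transfer: below the line — ¥29,000, ¥39,800, ¥46,200, ¥55,000, ¥59,800; headcount ratio = 0.55556.
Reduction = 0.77778 − 0.55556 = 0.222.

0.222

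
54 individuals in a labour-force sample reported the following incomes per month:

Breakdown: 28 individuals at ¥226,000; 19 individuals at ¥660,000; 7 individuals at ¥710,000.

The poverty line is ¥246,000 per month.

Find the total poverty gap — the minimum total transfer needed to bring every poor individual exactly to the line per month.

¥560,000

Below the line: 28×¥226,000 (q = 28 of N = 54).
Individual gaps: 28×(246000−226000) = 560000.
Aggregate gap = ¥560,000.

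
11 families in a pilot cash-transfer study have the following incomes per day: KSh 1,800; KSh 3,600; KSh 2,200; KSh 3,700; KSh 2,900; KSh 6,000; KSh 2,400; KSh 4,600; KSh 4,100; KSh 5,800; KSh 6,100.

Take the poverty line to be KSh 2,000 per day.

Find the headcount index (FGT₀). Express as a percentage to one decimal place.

9.1%

1 of the 11 families have income below KSh 2,000.
H = 1/11 = 9.1%.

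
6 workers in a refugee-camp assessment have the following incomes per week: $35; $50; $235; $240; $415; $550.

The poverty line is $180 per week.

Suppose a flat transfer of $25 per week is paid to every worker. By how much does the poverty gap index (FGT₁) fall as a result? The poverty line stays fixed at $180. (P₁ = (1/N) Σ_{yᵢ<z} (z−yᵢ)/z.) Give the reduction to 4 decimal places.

Before: below the line — $35, $50; poverty gap index (FGT₁) = 0.254630.
After the $25 transfer: below the line — $60, $75; poverty gap index (FGT₁) = 0.208333.
Reduction = 0.254630 − 0.208333 = 0.0463.

0.0463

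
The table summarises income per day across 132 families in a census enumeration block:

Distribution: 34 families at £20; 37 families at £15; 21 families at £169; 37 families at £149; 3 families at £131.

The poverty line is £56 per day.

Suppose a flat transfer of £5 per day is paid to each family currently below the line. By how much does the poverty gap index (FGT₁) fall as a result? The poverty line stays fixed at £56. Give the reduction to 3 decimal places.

Before: below the line — 37×£15, 34×£20; poverty gap index (FGT₁) = 0.37081.
After the £5 transfer: below the line — 37×£20, 34×£25; poverty gap index (FGT₁) = 0.32278.
Reduction = 0.37081 − 0.32278 = 0.048.

0.048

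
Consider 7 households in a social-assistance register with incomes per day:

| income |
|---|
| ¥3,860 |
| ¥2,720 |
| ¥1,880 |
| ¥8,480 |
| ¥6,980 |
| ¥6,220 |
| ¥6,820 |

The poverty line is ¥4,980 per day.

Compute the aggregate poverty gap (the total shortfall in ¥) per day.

¥6,480

Below z: ¥1,880, ¥2,720, ¥3,860 (q = 3 of N = 7).
Individual gaps: 4980−1880 = 3100; 4980−2720 = 2260; 4980−3860 = 1120.
Aggregate gap = ¥6,480.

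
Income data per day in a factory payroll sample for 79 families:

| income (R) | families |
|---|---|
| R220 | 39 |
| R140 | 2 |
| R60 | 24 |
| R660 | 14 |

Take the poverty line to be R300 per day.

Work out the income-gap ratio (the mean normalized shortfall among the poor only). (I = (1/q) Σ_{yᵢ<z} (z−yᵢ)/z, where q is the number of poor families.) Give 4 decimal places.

Below the line: 24×R60, 2×R140, 39×R220 (q = 65 of N = 79).
Relative gaps: 0.8000 (×24), 0.5333 (×2), 0.2667 (×39); sum = 30.666667.
I averages over the q = 65 poor units only: 30.666667 / 65 = 0.4718.

0.4718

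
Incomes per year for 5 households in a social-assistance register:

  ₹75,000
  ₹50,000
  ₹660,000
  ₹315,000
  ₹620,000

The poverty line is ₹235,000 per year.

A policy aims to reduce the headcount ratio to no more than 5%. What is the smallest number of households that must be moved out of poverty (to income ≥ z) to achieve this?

2

Currently q = 2 of N = 5 are below the line (H = 0.400).
A headcount ratio of at most 5% allows at most ⌊0.05 × 5⌋ = 0 poor households.
So at least 2 − 0 = 2 must be lifted.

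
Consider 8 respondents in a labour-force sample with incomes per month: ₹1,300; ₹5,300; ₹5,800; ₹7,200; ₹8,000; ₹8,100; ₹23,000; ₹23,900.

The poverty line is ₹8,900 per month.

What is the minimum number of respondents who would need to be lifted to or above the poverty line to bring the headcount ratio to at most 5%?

6

Currently q = 6 of N = 8 are below the line (H = 0.750).
A headcount ratio of at most 5% allows at most ⌊0.05 × 8⌋ = 0 poor respondents.
So at least 6 − 0 = 6 must be lifted.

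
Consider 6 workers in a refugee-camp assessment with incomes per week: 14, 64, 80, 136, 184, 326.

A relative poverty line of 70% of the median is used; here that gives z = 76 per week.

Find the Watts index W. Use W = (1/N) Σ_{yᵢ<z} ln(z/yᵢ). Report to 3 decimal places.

0.311

Below the line: 14, 64 (q = 2 of N = 6).
ln(z/y) terms: ln(76/14) = 1.6917; ln(76/64) = 0.1719.
W = 1.863526 / 6 = 0.311.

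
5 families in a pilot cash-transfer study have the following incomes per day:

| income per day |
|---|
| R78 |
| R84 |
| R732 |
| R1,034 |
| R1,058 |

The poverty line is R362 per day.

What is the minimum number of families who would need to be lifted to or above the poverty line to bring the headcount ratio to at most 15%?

2

2 of the 5 families are poor, so H = 2/5 = 0.400.
A headcount ratio of at most 15% allows at most ⌊0.15 × 5⌋ = 0 poor families.
So at least 2 − 0 = 2 must be lifted.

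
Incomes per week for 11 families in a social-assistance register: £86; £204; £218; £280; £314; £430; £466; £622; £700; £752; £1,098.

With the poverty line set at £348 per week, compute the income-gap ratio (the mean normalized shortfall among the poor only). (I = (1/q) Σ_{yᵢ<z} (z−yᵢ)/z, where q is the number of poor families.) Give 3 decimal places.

0.367

Below z: £86, £204, £218, £280, £314 (q = 5 of N = 11).
Shortfall ratios (z−y)/z: 0.7529, 0.4138, 0.3736, 0.1954, 0.0977; sum = 1.833333.
I averages over the q = 5 poor units only: 1.833333 / 5 = 0.367.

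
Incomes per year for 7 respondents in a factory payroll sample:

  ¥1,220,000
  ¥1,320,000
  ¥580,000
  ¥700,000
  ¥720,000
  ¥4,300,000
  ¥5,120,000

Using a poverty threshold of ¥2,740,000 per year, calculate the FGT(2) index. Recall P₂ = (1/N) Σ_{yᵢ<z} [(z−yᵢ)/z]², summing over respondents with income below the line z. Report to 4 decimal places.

Below the line: ¥580,000, ¥700,000, ¥720,000, ¥1,220,000, ¥1,320,000 (q = 5 of N = 7).
Relative gaps: (2740000−580000)/2740000 = 0.7883; (2740000−700000)/2740000 = 0.7445; (2740000−720000)/2740000 = 0.7372; (2740000−1220000)/2740000 = 0.5547; (2740000−1320000)/2740000 = 0.5182.
Squared: 0.6215; 0.5543; 0.5435; 0.3077; 0.2686.
Sum = 2.295594; P₂ = 2.295594 / 7 = 0.3279.

0.3279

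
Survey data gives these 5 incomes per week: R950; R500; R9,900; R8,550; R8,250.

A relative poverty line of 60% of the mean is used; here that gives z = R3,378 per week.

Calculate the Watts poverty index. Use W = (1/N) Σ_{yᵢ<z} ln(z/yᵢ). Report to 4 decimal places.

Incomes under z: R500, R950 (q = 2 of N = 5).
ln(z/y) terms: ln(3378/500) = 1.9104; ln(3378/950) = 1.2686.
W = 3.179008 / 5 = 0.6358.

0.6358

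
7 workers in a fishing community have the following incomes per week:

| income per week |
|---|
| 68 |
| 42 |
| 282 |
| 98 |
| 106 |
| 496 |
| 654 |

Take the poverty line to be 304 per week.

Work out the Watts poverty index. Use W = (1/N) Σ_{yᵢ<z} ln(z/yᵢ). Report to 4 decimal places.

Below z: 42, 68, 98, 106, 282 (q = 5 of N = 7).
Log gaps: ln(304/42) = 1.9794; ln(304/68) = 1.4975; ln(304/98) = 1.1321; ln(304/106) = 1.0536; ln(304/282) = 0.0751.
W = 5.737648 / 7 = 0.8197.

0.8197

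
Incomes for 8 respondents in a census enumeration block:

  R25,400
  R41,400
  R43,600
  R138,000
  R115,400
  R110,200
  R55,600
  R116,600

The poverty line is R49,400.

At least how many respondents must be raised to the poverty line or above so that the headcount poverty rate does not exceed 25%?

1

3 of the 8 respondents are poor, so H = 3/8 = 0.375.
A headcount ratio of at most 25% allows at most ⌊0.25 × 8⌋ = 2 poor respondents.
So at least 3 − 2 = 1 must be lifted.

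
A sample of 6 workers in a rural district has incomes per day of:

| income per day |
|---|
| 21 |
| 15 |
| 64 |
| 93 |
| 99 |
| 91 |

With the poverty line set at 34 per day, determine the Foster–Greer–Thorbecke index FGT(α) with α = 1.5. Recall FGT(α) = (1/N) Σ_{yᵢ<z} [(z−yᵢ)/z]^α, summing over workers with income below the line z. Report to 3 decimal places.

Below z: 15, 21 (q = 2 of N = 6).
Shortfall ratios: (34−15)/34 = 0.5588; (34−21)/34 = 0.3824.
Raised to α = 1.5: 0.41775; 0.23643.
Sum = 0.654173; FGT(1.5) = 0.654173 / 6 = 0.109.

0.109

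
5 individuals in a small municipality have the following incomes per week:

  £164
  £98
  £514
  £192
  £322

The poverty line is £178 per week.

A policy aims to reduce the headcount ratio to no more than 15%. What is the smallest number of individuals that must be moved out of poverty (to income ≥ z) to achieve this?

2 of the 5 individuals are poor, so H = 2/5 = 0.400.
A headcount ratio of at most 15% allows at most ⌊0.15 × 5⌋ = 0 poor individuals.
So at least 2 − 0 = 2 must be lifted.

2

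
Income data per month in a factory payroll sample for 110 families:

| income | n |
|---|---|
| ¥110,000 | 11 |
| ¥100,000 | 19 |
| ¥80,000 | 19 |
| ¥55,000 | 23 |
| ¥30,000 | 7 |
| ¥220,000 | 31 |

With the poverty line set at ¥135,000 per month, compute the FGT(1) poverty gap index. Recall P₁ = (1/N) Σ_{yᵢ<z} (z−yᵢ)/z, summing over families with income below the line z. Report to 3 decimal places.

Incomes under z: 7×¥30,000, 23×¥55,000, 19×¥80,000, 19×¥100,000, 11×¥110,000 (q = 79 of N = 110).
Relative gaps: (135000−30000)/135000 = 0.7778 (×7); (135000−55000)/135000 = 0.5926 (×23); (135000−80000)/135000 = 0.4074 (×19); (135000−100000)/135000 = 0.2593 (×19); (135000−110000)/135000 = 0.1852 (×11).
Σ = 33.777778. Dividing by the full population N = 110 gives P₁ = 0.307.

0.307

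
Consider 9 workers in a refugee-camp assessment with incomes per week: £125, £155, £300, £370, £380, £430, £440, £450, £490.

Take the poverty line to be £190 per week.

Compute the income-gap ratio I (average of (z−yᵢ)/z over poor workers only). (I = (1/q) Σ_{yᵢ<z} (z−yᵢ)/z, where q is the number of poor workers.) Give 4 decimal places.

0.2632

Poor units: £125, £155 (q = 2 of N = 9).
Relative gaps: 0.3421, 0.1842; sum = 0.526316.
The income-gap ratio divides by q (the poor only): 0.526316 / 2 = 0.2632.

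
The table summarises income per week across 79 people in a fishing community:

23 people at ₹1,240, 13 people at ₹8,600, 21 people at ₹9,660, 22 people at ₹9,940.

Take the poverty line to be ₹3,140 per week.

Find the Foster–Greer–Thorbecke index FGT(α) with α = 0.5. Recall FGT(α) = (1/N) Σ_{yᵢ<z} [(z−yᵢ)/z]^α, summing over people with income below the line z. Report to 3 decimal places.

0.226

Incomes under z: 23×₹1,240 (q = 23 of N = 79).
Relative gaps: (3140−1240)/3140 = 0.6051 (×23).
Raised to α = 0.5: 0.77788 (×23).
Sum = 17.891214; FGT(0.5) = 17.891214 / 79 = 0.226.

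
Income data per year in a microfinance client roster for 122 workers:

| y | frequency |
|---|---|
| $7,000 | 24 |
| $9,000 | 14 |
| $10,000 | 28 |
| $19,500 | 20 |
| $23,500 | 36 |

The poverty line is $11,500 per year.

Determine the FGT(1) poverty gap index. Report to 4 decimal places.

Below z: 24×$7,000, 14×$9,000, 28×$10,000 (q = 66 of N = 122).
Normalized shortfalls: (11500−7000)/11500 = 0.3913 (×24); (11500−9000)/11500 = 0.2174 (×14); (11500−10000)/11500 = 0.1304 (×28).
Sum of shortfalls = 16.086957; P₁ averages over all N: 16.086957 / 122 = 0.1319.

0.1319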